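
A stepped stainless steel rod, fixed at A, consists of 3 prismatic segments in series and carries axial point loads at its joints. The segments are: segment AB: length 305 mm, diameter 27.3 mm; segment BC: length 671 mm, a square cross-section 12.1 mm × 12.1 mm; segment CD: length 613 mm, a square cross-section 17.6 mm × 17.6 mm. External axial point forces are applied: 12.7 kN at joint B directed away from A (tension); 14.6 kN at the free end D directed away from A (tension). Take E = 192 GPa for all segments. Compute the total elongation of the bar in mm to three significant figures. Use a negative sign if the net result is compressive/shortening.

Internal axial forces (sectioning from the free end, tension +): N_CD = 14.6 kN, N_BC = 14.6 kN, N_AB = 27.3 kN.
A_AB = 585.3 mm².
A_BC = 146.4 mm².
A_CD = 309.8 mm².
δ_AB = 27300·305/(585.3·192000) = 0.07409 mm
δ_BC = 14600·671/(146.4·192000) = 0.3485 mm
δ_CD = 14600·613/(309.8·192000) = 0.1505 mm
δ = Σδ_i = 0.5731 mm.

0.573 mm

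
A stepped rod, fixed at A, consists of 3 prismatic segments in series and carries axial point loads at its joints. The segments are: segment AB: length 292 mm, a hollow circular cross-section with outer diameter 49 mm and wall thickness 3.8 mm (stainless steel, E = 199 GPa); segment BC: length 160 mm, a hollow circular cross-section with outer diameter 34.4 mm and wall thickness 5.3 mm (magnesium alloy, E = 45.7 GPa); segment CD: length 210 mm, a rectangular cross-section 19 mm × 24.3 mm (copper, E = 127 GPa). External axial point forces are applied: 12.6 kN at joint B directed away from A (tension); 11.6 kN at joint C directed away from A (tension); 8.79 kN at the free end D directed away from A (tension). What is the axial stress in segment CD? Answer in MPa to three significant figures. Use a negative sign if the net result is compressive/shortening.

19.0 MPa

Internal axial forces (sectioning from the free end, tension +): N_CD = 8.79 kN, N_BC = 20.39 kN, N_AB = 32.99 kN.
A_CD = 461.7 mm².
σ_CD = N_CD/A_CD = 8790/461.7 = 19.04 MPa.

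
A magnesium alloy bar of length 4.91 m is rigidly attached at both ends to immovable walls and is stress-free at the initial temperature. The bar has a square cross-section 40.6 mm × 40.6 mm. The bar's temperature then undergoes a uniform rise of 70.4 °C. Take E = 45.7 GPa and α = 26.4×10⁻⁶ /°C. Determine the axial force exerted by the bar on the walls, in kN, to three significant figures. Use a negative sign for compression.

Free thermal expansion αLΔT = 26.4e-6 · 4910 · 70.4 = 9.126 mm.
The walls impose strain ε = −(9.126)/4910 = -1.8586e-03; σ = Eε = 45700 · -1.8586e-03 = -84.94 MPa.
Wall reaction R = σ·A = -84.94·1648 = -140000 N = -140 kN.

-140 kN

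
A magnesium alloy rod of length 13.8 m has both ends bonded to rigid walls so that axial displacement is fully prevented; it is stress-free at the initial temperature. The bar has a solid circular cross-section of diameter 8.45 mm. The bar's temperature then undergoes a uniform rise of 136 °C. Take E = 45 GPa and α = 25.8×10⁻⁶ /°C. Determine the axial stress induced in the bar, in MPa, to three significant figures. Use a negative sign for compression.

Free thermal expansion αLΔT = 25.8e-6 · 13800 · 136 = 48.42 mm.
The walls impose strain ε = −(48.42)/13800 = -3.5088e-03; σ = Eε = 45000 · -3.5088e-03 = -157.9 MPa.

-158 MPa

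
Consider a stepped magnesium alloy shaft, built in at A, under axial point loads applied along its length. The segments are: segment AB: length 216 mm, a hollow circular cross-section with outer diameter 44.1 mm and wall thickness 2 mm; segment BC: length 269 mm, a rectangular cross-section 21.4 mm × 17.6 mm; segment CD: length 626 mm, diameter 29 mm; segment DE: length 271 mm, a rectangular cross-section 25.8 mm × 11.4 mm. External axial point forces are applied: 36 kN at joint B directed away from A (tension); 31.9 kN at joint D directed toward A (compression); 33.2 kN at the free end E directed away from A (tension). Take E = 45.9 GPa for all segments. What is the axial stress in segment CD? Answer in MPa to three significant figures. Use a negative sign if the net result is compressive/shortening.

1.97 MPa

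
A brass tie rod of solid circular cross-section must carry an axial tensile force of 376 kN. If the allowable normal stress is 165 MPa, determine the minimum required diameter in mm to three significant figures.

53.9 mm

Required area A ≥ P/σ_allow = 376000/165 = 2279 mm².
For a solid circular section, d ≥ √(4A/π) = 53.87 mm.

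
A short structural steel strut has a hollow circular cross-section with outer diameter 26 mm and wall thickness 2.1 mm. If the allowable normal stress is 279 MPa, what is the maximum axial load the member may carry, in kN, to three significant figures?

A = 157.7 mm².
P_max = σ_allow · A = 279 · 157.7 = 43990 N = 43.99 kN.

44.0 kN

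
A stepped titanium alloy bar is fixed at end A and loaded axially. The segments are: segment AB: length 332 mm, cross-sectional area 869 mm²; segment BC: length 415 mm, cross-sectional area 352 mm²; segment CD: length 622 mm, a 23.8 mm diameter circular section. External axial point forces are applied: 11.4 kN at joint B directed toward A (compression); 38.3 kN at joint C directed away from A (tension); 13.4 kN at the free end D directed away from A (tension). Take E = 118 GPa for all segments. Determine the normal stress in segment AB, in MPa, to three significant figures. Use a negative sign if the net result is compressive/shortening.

46.4 MPa

Internal axial forces (sectioning from the free end, tension +): N_CD = 13.4 kN, N_BC = 51.7 kN, N_AB = 40.3 kN.
σ_AB = N_AB/A_AB = 40300/869 = 46.38 MPa.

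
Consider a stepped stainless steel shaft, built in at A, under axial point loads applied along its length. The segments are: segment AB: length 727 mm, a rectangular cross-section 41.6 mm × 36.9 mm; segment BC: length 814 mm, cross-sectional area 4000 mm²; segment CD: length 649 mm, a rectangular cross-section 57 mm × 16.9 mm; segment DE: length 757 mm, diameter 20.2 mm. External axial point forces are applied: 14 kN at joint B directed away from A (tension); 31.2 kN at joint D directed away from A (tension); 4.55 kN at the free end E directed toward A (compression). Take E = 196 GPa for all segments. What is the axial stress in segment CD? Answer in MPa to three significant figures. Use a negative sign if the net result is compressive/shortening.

27.7 MPa

Internal axial forces (sectioning from the free end, tension +): N_DE = -4.55 kN, N_CD = 26.65 kN, N_BC = 26.65 kN, N_AB = 40.65 kN.
A_CD = 963.3 mm².
σ_CD = N_CD/A_CD = 26650/963.3 = 27.67 MPa.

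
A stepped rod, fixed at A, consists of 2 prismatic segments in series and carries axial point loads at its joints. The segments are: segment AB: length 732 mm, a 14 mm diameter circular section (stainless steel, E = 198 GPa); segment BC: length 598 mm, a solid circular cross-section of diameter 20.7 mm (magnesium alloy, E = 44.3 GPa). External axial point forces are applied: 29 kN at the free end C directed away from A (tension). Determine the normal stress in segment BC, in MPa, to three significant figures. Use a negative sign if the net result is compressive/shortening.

86.2 MPa

Internal axial forces (sectioning from the free end, tension +): N_BC = 29 kN, N_AB = 29 kN.
A_BC = 336.5 mm².
σ_BC = N_BC/A_BC = 29000/336.5 = 86.17 MPa.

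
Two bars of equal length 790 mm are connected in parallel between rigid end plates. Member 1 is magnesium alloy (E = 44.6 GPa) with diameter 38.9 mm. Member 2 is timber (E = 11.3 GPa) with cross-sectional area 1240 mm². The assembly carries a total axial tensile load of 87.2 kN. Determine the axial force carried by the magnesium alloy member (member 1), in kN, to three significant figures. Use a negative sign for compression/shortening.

A_1 = 1188 mm².
Equal strain + equilibrium ⇒ each member carries load in proportion to AE: A₁E₁ = 53010000 N, A₂E₂ = 14010000 N, ΣAE = 67020000 N.
F₁ = P·A₁E₁/ΣAE = 87200·53010000/67020000 = 68970 N.

69.0 kN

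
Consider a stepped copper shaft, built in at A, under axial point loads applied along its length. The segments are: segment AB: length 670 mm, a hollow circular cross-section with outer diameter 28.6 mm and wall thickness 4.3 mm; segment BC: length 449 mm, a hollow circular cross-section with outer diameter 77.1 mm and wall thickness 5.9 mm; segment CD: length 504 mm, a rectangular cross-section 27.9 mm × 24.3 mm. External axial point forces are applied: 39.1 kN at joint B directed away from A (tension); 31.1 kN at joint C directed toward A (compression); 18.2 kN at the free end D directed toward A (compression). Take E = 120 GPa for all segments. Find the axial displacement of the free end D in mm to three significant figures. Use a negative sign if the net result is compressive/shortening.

Internal axial forces (sectioning from the free end, tension +): N_CD = -18.2 kN, N_BC = -49.3 kN, N_AB = -10.2 kN.
A_AB = 328.3 mm².
A_BC = 1320 mm².
A_CD = 678 mm².
δ_AB = -10200·670/(328.3·120000) = -0.1735 mm
δ_BC = -49300·449/(1320·120000) = -0.1398 mm
δ_CD = -18200·504/(678·120000) = -0.1127 mm
δ = Σδ_i = -0.426 mm.

-0.426 mm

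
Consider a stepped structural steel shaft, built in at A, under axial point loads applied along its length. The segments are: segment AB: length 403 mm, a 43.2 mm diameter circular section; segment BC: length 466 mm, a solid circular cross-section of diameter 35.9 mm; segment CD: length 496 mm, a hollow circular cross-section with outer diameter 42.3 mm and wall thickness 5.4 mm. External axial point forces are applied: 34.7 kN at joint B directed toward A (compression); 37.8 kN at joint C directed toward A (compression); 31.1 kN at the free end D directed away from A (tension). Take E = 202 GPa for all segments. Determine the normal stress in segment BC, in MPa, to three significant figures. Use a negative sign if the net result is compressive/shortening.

-6.62 MPa

Internal axial forces (sectioning from the free end, tension +): N_CD = 31.1 kN, N_BC = -6.7 kN, N_AB = -41.4 kN.
A_BC = 1012 mm².
σ_BC = N_BC/A_BC = -6700/1012 = -6.619 MPa.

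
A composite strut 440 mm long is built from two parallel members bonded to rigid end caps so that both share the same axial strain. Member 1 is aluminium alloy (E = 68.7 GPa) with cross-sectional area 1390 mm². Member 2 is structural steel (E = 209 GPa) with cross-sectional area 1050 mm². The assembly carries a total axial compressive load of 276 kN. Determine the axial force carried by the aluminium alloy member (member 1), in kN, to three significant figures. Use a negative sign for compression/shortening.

-83.7 kN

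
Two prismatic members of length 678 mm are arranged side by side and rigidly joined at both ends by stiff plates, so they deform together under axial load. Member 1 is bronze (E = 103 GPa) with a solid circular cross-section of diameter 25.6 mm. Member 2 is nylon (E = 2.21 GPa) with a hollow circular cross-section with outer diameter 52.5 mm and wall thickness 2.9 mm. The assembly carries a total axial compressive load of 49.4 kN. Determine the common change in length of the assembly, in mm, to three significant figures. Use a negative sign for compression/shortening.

-0.620 mm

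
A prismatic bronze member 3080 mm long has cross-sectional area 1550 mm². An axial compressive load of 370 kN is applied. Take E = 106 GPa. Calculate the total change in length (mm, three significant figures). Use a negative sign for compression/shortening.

δ_mech = NL/(AE) = -370000·3080/(1550·106000) = -6.936 mm.

-6.94 mm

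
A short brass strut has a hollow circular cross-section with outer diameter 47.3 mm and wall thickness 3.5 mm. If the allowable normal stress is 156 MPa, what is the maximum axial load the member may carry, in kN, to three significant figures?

75.1 kN

A = 481.6 mm².
P_max = σ_allow · A = 156 · 481.6 = 75130 N = 75.13 kN.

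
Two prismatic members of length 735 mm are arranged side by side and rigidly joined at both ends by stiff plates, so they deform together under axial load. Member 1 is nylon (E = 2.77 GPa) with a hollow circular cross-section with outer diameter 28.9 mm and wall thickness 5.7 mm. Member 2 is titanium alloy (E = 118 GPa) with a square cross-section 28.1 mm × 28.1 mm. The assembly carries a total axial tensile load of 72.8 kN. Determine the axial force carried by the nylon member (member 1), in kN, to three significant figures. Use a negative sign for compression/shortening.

A_1 = 415.4 mm².
A_2 = 789.6 mm².
Equal strain + equilibrium ⇒ each member carries load in proportion to AE: A₁E₁ = 1151000 N, A₂E₂ = 93170000 N, ΣAE = 94320000 N.
F₁ = P·A₁E₁/ΣAE = 72800·1151000/94320000 = 888.2 N.

0.888 kN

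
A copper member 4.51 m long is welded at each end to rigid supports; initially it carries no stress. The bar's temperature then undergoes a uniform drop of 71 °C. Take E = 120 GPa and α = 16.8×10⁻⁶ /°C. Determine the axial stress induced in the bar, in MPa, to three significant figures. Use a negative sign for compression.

143 MPa

Free thermal expansion αLΔT = 16.8e-6 · 4510 · -71 = -5.38 mm.
The walls impose strain ε = −(-5.38)/4510 = 1.1928e-03; σ = Eε = 120000 · 1.1928e-03 = 143.1 MPa.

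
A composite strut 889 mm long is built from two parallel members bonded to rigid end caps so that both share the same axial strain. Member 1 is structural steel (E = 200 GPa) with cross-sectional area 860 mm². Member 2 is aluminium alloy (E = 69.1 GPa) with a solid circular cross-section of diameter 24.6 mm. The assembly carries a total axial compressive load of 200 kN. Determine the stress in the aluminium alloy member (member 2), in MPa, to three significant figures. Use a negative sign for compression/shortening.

A_2 = 475.3 mm².
Equal strain + equilibrium ⇒ each member carries load in proportion to AE: A₁E₁ = 172000000 N, A₂E₂ = 32840000 N, ΣAE = 204800000 N.
σ₂ = P·E₂/ΣAE = -200000·69100/204800000 = -67.47 MPa.

-67.5 MPa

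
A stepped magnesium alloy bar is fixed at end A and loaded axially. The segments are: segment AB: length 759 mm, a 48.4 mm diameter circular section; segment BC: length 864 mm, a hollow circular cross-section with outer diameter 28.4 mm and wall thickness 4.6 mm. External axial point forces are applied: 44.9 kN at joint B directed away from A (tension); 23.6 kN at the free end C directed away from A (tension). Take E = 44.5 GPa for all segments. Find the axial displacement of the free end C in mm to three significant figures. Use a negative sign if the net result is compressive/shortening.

1.97 mm

Internal axial forces (sectioning from the free end, tension +): N_BC = 23.6 kN, N_AB = 68.5 kN.
A_AB = 1840 mm².
A_BC = 343.9 mm².
δ_AB = 68500·759/(1840·44500) = 0.635 mm
δ_BC = 23600·864/(343.9·44500) = 1.332 mm
δ = Σδ_i = 1.967 mm.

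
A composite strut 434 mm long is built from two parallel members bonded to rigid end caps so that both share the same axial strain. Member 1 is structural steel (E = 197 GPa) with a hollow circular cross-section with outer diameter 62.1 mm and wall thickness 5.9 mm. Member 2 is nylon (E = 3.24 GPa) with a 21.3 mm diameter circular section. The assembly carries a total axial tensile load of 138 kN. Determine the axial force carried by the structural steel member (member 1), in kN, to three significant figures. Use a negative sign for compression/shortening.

A_1 = 1042 mm².
A_2 = 356.3 mm².
Equal strain + equilibrium ⇒ each member carries load in proportion to AE: A₁E₁ = 205200000 N, A₂E₂ = 1155000 N, ΣAE = 206400000 N.
F₁ = P·A₁E₁/ΣAE = 138000·205200000/206400000 = 137200 N.

137 kN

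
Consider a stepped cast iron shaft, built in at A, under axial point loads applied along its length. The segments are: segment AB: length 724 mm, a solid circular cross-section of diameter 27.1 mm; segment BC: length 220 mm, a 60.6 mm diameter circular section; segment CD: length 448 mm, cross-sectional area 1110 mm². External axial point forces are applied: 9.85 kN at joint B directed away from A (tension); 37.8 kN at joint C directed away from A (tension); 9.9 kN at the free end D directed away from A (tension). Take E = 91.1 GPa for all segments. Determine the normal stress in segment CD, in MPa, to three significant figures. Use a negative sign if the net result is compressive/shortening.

Internal axial forces (sectioning from the free end, tension +): N_CD = 9.9 kN, N_BC = 47.7 kN, N_AB = 57.55 kN.
σ_CD = N_CD/A_CD = 9900/1110 = 8.919 MPa.

8.92 MPa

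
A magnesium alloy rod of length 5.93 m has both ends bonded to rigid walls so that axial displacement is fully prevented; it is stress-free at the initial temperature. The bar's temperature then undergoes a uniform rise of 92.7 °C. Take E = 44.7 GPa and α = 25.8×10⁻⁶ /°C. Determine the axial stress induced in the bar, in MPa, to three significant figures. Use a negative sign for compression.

Free thermal expansion αLΔT = 25.8e-6 · 5930 · 92.7 = 14.18 mm.
The walls impose strain ε = −(14.18)/5930 = -2.3917e-03; σ = Eε = 44700 · -2.3917e-03 = -106.9 MPa.

-107 MPa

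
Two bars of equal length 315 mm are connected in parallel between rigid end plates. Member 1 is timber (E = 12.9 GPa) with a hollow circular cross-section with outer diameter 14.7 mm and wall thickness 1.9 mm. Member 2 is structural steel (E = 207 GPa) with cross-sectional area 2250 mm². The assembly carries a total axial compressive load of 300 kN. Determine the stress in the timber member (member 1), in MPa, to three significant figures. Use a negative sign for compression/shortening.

-8.29 MPa

A_1 = 76.4 mm².
Equal strain + equilibrium ⇒ each member carries load in proportion to AE: A₁E₁ = 985600 N, A₂E₂ = 465800000 N, ΣAE = 466700000 N.
σ₁ = P·E₁/ΣAE = -300000·12900/466700000 = -8.292 MPa.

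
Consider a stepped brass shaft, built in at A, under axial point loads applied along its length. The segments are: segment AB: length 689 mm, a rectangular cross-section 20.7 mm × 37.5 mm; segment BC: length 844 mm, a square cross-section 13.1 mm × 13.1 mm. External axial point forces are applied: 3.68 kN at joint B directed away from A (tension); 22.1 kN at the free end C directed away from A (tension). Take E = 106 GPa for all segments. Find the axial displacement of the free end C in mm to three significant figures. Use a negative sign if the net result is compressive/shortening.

1.24 mm

Internal axial forces (sectioning from the free end, tension +): N_BC = 22.1 kN, N_AB = 25.78 kN.
A_AB = 776.2 mm².
A_BC = 171.6 mm².
δ_AB = 25780·689/(776.2·106000) = 0.2159 mm
δ_BC = 22100·844/(171.6·106000) = 1.025 mm
δ = Σδ_i = 1.241 mm.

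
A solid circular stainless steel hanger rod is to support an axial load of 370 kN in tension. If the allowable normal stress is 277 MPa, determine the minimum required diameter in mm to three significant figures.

41.2 mm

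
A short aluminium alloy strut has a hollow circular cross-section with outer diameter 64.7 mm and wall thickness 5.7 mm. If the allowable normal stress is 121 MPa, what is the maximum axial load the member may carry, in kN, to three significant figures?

128 kN

A = 1057 mm².
P_max = σ_allow · A = 121 · 1057 = 127800 N = 127.8 kN.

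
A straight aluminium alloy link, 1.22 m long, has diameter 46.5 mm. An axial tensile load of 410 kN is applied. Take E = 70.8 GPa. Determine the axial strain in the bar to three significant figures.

A = 1698 mm².
σ = N/A = 241.4 MPa; ε = σ/E = 241.4/70800 = 3.410e-03.

0.00341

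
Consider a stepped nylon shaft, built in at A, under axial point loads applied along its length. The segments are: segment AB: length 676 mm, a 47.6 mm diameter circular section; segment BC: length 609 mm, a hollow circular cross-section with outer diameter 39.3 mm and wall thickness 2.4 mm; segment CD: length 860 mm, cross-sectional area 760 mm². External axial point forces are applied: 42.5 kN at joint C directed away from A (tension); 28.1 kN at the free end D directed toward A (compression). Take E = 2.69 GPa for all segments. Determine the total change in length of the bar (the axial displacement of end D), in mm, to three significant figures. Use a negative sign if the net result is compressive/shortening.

1.93 mm

Internal axial forces (sectioning from the free end, tension +): N_CD = -28.1 kN, N_BC = 14.4 kN, N_AB = 14.4 kN.
A_AB = 1780 mm².
A_BC = 278.2 mm².
δ_AB = 14400·676/(1780·2690) = 2.034 mm
δ_BC = 14400·609/(278.2·2690) = 11.72 mm
δ_CD = -28100·860/(760·2690) = -11.82 mm
δ = Σδ_i = 1.931 mm.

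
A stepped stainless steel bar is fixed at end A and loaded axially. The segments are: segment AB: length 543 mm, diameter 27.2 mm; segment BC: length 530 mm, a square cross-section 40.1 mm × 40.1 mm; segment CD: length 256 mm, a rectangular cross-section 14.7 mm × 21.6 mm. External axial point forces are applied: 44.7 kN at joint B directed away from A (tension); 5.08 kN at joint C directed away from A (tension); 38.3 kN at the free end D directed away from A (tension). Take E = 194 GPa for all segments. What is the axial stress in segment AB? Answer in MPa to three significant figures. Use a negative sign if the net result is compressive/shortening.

152 MPa

Internal axial forces (sectioning from the free end, tension +): N_CD = 38.3 kN, N_BC = 43.38 kN, N_AB = 88.08 kN.
A_AB = 581.1 mm².
σ_AB = N_AB/A_AB = 88080/581.1 = 151.6 MPa.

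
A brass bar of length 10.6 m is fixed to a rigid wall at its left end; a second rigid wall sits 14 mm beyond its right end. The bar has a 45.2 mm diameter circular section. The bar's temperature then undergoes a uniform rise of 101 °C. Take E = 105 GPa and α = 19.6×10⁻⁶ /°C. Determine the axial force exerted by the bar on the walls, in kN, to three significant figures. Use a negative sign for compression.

-111 kN

Free thermal expansion αLΔT = 19.6e-6 · 10600 · 101 = 20.98 mm.
The walls engage after the gap closes; constrained expansion = 20.98 − 14 = 6.984 mm.
The walls impose strain ε = −(6.984)/10600 = -6.5885e-04; σ = Eε = 105000 · -6.5885e-04 = -69.18 MPa.
Wall reaction R = σ·A = -69.18·1605 = -111000 N = -111 kN.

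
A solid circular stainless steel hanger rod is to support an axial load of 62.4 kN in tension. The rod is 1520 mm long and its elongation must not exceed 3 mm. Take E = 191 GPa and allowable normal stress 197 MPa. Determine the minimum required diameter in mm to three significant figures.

20.1 mm

Required area A ≥ P/σ_allow = 62400/197 = 316.8 mm².
For a solid circular section, d ≥ √(4A/π) = 20.08 mm.
Elongation limit: A ≥ PL/(Eδ_allow) = 62400·1520/(191000·3) = 165.5 mm² ⇒ d ≥ 14.52 mm.
The stress limit governs.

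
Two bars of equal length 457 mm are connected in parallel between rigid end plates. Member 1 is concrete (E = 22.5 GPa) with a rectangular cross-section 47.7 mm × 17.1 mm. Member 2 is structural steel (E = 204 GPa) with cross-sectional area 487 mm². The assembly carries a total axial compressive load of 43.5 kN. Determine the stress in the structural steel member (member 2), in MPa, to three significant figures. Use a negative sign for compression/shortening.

A_1 = 815.7 mm².
Equal strain + equilibrium ⇒ each member carries load in proportion to AE: A₁E₁ = 18350000 N, A₂E₂ = 99350000 N, ΣAE = 117700000 N.
σ₂ = P·E₂/ΣAE = -43500·204000/117700000 = -75.39 MPa.

-75.4 MPa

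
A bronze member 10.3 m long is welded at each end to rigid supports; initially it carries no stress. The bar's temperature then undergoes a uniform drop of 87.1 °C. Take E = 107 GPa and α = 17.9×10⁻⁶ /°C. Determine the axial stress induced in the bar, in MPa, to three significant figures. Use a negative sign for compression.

Free thermal expansion αLΔT = 17.9e-6 · 10300 · -87.1 = -16.06 mm.
The walls impose strain ε = −(-16.06)/10300 = 1.5591e-03; σ = Eε = 107000 · 1.5591e-03 = 166.8 MPa.

167 MPa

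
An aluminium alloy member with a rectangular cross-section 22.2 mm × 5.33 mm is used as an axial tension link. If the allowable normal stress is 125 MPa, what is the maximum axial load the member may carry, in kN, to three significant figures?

A = 118.3 mm².
P_max = σ_allow · A = 125 · 118.3 = 14790 N = 14.79 kN.

14.8 kN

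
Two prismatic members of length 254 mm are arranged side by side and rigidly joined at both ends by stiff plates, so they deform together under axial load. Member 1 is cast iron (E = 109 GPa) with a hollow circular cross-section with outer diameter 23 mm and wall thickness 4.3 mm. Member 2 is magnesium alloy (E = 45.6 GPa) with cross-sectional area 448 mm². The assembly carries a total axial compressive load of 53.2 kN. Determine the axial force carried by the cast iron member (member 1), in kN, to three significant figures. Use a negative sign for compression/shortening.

A_1 = 252.6 mm².
Equal strain + equilibrium ⇒ each member carries load in proportion to AE: A₁E₁ = 27540000 N, A₂E₂ = 20430000 N, ΣAE = 47960000 N.
F₁ = P·A₁E₁/ΣAE = -53200·27540000/47960000 = -30540 N.

-30.5 kN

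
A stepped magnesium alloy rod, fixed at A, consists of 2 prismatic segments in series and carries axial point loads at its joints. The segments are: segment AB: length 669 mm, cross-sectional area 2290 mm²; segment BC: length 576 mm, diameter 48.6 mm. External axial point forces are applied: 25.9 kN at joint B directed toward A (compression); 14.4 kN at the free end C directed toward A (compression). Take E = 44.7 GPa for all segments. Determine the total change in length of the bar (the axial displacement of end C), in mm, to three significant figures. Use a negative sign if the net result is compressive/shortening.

Internal axial forces (sectioning from the free end, tension +): N_BC = -14.4 kN, N_AB = -40.3 kN.
A_BC = 1855 mm².
δ_AB = -40300·669/(2290·44700) = -0.2634 mm
δ_BC = -14400·576/(1855·44700) = -0.1 mm
δ = Σδ_i = -0.3634 mm.

-0.363 mm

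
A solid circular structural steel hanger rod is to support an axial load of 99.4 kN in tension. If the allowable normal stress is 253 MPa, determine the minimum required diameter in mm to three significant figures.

22.4 mm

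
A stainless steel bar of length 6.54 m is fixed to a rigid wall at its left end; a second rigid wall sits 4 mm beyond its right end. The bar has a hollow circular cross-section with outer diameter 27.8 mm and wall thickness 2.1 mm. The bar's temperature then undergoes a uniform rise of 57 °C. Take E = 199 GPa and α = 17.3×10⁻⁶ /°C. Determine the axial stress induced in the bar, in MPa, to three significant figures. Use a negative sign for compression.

Free thermal expansion αLΔT = 17.3e-6 · 6540 · 57 = 6.449 mm.
The walls engage after the gap closes; constrained expansion = 6.449 − 4 = 2.449 mm.
The walls impose strain ε = −(2.449)/6540 = -3.7448e-04; σ = Eε = 199000 · -3.7448e-04 = -74.52 MPa.

-74.5 MPa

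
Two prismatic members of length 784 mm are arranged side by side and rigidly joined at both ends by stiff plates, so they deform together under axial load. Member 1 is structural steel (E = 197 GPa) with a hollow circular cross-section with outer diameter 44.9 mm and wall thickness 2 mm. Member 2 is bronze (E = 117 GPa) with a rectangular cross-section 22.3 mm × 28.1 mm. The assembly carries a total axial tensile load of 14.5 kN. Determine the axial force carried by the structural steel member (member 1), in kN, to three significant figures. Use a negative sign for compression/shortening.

6.09 kN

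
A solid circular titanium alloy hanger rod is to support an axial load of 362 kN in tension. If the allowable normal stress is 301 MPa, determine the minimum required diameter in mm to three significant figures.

39.1 mm

Required area A ≥ P/σ_allow = 362000/301 = 1203 mm².
For a solid circular section, d ≥ √(4A/π) = 39.13 mm.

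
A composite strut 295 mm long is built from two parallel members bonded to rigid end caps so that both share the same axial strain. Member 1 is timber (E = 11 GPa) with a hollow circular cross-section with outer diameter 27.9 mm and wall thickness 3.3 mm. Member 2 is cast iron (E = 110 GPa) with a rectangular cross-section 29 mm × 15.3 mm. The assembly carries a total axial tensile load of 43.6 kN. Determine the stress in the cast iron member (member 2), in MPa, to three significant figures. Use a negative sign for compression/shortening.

A_1 = 255 mm².
A_2 = 443.7 mm².
Equal strain + equilibrium ⇒ each member carries load in proportion to AE: A₁E₁ = 2805000 N, A₂E₂ = 48810000 N, ΣAE = 51610000 N.
σ₂ = P·E₂/ΣAE = 43600·110000/51610000 = 92.92 MPa.

92.9 MPa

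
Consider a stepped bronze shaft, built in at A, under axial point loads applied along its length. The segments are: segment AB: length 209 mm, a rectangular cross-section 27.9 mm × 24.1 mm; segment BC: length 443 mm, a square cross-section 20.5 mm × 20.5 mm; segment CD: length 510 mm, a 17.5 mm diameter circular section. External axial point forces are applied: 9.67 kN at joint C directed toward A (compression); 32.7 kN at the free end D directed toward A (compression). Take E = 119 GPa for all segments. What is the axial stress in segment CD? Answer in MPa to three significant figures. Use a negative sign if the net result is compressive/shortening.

-136 MPa

Internal axial forces (sectioning from the free end, tension +): N_CD = -32.7 kN, N_BC = -42.37 kN, N_AB = -42.37 kN.
A_CD = 240.5 mm².
σ_CD = N_CD/A_CD = -32700/240.5 = -136 MPa.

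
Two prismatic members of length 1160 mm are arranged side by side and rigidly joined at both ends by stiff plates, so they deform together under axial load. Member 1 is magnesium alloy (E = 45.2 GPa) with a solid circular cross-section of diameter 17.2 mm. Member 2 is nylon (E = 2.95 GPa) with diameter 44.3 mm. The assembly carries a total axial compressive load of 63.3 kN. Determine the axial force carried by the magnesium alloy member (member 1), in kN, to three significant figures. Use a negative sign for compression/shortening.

-44.2 kN

A_1 = 232.4 mm².
A_2 = 1541 mm².
Equal strain + equilibrium ⇒ each member carries load in proportion to AE: A₁E₁ = 10500000 N, A₂E₂ = 4547000 N, ΣAE = 15050000 N.
F₁ = P·A₁E₁/ΣAE = -63300·10500000/15050000 = -44170 N.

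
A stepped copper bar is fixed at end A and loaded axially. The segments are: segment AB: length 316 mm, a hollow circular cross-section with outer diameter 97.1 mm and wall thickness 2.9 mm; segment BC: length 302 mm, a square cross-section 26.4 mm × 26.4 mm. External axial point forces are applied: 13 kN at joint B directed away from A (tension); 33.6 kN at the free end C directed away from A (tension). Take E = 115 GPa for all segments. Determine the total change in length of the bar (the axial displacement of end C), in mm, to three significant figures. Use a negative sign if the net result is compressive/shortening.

Internal axial forces (sectioning from the free end, tension +): N_BC = 33.6 kN, N_AB = 46.6 kN.
A_AB = 858.2 mm².
A_BC = 697 mm².
δ_AB = 46600·316/(858.2·115000) = 0.1492 mm
δ_BC = 33600·302/(697·115000) = 0.1266 mm
δ = Σδ_i = 0.2758 mm.

0.276 mm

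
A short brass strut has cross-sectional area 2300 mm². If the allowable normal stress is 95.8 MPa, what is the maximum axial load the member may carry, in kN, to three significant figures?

P_max = σ_allow · A = 95.8 · 2300 = 220300 N = 220.3 kN.

220 kN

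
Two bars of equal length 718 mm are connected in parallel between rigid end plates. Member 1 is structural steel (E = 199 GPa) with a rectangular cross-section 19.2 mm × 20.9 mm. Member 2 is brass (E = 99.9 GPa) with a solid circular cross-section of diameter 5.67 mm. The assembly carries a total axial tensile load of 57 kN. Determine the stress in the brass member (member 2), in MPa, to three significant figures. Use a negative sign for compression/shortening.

69.1 MPa

A_1 = 401.3 mm².
A_2 = 25.25 mm².
Equal strain + equilibrium ⇒ each member carries load in proportion to AE: A₁E₁ = 79850000 N, A₂E₂ = 2522000 N, ΣAE = 82380000 N.
σ₂ = P·E₂/ΣAE = 57000·99900/82380000 = 69.12 MPa.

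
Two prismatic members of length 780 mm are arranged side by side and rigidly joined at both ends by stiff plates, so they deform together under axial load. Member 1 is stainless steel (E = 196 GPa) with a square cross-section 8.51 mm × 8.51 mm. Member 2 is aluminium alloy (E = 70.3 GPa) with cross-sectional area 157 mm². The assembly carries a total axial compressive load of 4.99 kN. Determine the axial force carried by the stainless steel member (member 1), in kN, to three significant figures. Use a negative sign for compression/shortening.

A_1 = 72.42 mm².
Equal strain + equilibrium ⇒ each member carries load in proportion to AE: A₁E₁ = 14190000 N, A₂E₂ = 11040000 N, ΣAE = 25230000 N.
F₁ = P·A₁E₁/ΣAE = -4990·14190000/25230000 = -2807 N.

-2.81 kN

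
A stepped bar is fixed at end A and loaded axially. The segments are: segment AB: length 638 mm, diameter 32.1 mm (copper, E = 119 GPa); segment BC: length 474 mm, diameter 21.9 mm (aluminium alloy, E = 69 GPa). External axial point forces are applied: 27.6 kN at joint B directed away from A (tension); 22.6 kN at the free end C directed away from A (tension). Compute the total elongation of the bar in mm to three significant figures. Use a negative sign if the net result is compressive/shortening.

Internal axial forces (sectioning from the free end, tension +): N_BC = 22.6 kN, N_AB = 50.2 kN.
A_AB = 809.3 mm².
A_BC = 376.7 mm².
δ_AB = 50200·638/(809.3·119000) = 0.3326 mm
δ_BC = 22600·474/(376.7·69000) = 0.4122 mm
δ = Σδ_i = 0.7447 mm.

0.745 mm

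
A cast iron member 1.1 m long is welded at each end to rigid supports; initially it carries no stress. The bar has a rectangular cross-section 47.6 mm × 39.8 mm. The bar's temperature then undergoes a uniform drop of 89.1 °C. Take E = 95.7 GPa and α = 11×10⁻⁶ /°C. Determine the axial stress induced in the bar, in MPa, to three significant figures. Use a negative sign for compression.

93.8 MPa

Free thermal expansion αLΔT = 11e-6 · 1100 · -89.1 = -1.078 mm.
The walls impose strain ε = −(-1.078)/1100 = 9.8010e-04; σ = Eε = 95700 · 9.8010e-04 = 93.8 MPa.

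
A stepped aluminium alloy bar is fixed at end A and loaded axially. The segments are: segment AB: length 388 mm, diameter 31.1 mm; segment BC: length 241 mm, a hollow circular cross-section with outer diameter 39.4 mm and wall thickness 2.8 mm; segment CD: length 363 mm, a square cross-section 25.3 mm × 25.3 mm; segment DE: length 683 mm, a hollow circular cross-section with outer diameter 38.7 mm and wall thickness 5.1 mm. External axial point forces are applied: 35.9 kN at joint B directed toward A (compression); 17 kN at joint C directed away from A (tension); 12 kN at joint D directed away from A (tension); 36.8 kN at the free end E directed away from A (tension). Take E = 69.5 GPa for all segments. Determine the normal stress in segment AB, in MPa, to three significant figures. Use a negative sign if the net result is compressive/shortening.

39.4 MPa

Internal axial forces (sectioning from the free end, tension +): N_DE = 36.8 kN, N_CD = 48.8 kN, N_BC = 65.8 kN, N_AB = 29.9 kN.
A_AB = 759.6 mm².
σ_AB = N_AB/A_AB = 29900/759.6 = 39.36 MPa.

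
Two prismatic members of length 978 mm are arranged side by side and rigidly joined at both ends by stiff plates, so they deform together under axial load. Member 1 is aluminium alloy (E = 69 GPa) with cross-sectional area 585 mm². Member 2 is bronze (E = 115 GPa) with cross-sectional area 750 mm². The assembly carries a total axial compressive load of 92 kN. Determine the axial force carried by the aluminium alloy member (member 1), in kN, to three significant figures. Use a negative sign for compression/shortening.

Equal strain + equilibrium ⇒ each member carries load in proportion to AE: A₁E₁ = 40360000 N, A₂E₂ = 86250000 N, ΣAE = 126600000 N.
F₁ = P·A₁E₁/ΣAE = -92000·40360000/126600000 = -29330 N.

-29.3 kN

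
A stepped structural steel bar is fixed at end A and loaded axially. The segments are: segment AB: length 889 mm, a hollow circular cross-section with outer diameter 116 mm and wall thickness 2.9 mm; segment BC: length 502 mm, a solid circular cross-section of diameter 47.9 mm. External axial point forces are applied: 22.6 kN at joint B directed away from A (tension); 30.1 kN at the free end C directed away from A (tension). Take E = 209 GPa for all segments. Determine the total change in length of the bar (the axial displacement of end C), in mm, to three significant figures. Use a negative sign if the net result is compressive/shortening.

Internal axial forces (sectioning from the free end, tension +): N_BC = 30.1 kN, N_AB = 52.7 kN.
A_AB = 1030 mm².
A_BC = 1802 mm².
δ_AB = 52700·889/(1030·209000) = 0.2175 mm
δ_BC = 30100·502/(1802·209000) = 0.04012 mm
δ = Σδ_i = 0.2577 mm.

0.258 mm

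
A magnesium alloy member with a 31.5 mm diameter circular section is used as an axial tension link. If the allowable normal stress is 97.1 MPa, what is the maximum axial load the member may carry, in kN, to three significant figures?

75.7 kN

A = 779.3 mm².
P_max = σ_allow · A = 97.1 · 779.3 = 75670 N = 75.67 kN.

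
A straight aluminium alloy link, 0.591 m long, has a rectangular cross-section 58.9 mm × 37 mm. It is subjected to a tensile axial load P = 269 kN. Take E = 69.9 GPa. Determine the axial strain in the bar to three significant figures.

A = 2179 mm².
σ = N/A = 123.4 MPa; ε = σ/E = 123.4/69900 = 1.766e-03.

0.00177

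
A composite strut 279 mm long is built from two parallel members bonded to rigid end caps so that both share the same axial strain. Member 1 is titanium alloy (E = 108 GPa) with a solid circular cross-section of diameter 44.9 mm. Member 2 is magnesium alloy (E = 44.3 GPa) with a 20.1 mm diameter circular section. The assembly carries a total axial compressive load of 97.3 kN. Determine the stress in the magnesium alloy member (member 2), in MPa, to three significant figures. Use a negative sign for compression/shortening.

-23.3 MPa

A_1 = 1583 mm².
A_2 = 317.3 mm².
Equal strain + equilibrium ⇒ each member carries load in proportion to AE: A₁E₁ = 171000000 N, A₂E₂ = 14060000 N, ΣAE = 185100000 N.
σ₂ = P·E₂/ΣAE = -97300·44300/185100000 = -23.29 MPa.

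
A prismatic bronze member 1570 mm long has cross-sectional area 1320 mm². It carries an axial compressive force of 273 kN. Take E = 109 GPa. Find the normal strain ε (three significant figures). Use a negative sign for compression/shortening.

-0.00190

σ = N/A = -206.8 MPa; ε = σ/E = -206.8/109000 = -1.897e-03.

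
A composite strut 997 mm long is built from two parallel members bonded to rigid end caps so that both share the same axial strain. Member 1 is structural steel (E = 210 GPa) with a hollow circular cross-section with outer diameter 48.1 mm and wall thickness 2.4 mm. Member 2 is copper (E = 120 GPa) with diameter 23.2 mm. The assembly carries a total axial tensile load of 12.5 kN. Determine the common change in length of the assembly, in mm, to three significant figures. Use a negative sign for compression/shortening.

0.101 mm

A_1 = 344.6 mm².
A_2 = 422.7 mm².
Equal strain + equilibrium ⇒ each member carries load in proportion to AE: A₁E₁ = 72360000 N, A₂E₂ = 50730000 N, ΣAE = 123100000 N.
δ = PL/ΣAE = 12500·997/123100000 = 0.1012 mm.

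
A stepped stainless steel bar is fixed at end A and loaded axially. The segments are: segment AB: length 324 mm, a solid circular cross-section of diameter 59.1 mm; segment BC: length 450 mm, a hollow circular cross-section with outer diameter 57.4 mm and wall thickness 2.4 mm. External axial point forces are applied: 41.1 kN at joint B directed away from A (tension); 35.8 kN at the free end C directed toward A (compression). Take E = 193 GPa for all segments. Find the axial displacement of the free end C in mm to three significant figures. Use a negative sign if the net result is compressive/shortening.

Internal axial forces (sectioning from the free end, tension +): N_BC = -35.8 kN, N_AB = 5.3 kN.
A_AB = 2743 mm².
A_BC = 414.7 mm².
δ_AB = 5300·324/(2743·193000) = 0.003243 mm
δ_BC = -35800·450/(414.7·193000) = -0.2013 mm
δ = Σδ_i = -0.198 mm.

-0.198 mm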